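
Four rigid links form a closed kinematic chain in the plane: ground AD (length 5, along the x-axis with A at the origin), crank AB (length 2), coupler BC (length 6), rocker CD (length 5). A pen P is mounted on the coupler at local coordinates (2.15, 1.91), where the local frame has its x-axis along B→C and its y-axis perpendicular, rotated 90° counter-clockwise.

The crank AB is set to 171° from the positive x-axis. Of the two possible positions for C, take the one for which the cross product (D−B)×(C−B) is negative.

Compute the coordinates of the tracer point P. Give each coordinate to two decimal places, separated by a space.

0.89 0.04

A=(0,0), D=(5.00,0)
B = A + 2.00·(cos171°, sin171°) = (-1.9754, 0.3129)
|BD| = 6.9824
circle(B,6.00) ∩ circle(D,5.00): a=4.2789, h=4.2061
  candidates: C₊=(2.4877,4.3230) cross=29.368; C₋=(2.1107,-4.0807) cross=-29.368
  mode - wants cross < 0 → take C=(2.1107,-4.0807) (cross=-29.368)
ex = (C−B)/|BC| = (0.6810,-0.7323); ey = (0.7323,0.6810)
P = B + 2.15·ex + 1.91·ey = (0.8874,0.0393)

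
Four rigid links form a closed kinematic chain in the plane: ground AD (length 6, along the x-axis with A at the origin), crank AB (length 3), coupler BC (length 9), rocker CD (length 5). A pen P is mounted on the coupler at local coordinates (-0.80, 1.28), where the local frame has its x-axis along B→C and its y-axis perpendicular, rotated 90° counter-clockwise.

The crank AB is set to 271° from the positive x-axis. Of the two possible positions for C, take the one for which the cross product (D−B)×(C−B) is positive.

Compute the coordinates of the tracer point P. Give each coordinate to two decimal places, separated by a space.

-1.46 -3.05

A=(0,0), D=(6.00,0)
B = A + 3.00·(cos271°, sin271°) = (0.0524, -2.9995)
|BD| = 6.6612
circle(B,9.00) ∩ circle(D,5.00): a=7.5340, h=4.9232
  candidates: C₊=(4.5624,4.7889) cross=32.795; C₋=(8.9963,-4.0028) cross=-32.795
  mode + wants cross > 0 → take C=(4.5624,4.7889) (cross=32.795)
ex = (C−B)/|BC| = (0.5011,0.8654); ey = (-0.8654,0.5011)
P = B + -0.80·ex + 1.28·ey = (-1.4562,-3.0504)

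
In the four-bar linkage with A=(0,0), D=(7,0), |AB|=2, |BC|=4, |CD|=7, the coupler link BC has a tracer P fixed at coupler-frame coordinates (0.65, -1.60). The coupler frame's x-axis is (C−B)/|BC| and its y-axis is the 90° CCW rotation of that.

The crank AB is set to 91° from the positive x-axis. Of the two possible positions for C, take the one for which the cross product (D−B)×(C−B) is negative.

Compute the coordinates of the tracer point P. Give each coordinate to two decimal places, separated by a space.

-1.58 1.22

A=(0,0), D=(7.00,0)
B = A + 2.00·(cos91°, sin91°) = (-0.0349, 1.9997)
|BD| = 7.3136
circle(B,4.00) ∩ circle(D,7.00): a=1.4007, h=3.7467
  candidates: C₊=(2.3369,5.2207) cross=27.402; C₋=(0.2880,-1.9872) cross=-27.402
  mode - wants cross < 0 → take C=(0.2880,-1.9872) (cross=-27.402)
ex = (C−B)/|BC| = (0.0807,-0.9967); ey = (0.9967,0.0807)
P = B + 0.65·ex + -1.60·ey = (-1.5772,1.2227)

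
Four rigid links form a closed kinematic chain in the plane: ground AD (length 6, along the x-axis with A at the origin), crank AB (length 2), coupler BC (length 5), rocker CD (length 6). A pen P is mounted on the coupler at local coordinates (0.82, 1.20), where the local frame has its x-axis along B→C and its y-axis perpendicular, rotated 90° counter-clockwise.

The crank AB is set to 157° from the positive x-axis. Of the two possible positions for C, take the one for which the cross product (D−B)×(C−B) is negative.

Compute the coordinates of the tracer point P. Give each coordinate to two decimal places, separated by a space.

-0.39 0.79

A=(0,0), D=(6.00,0)
B = A + 2.00·(cos157°, sin157°) = (-1.8410, 0.7815)
|BD| = 7.8799
circle(B,5.00) ∩ circle(D,6.00): a=3.2419, h=3.8065
  candidates: C₊=(1.7625,4.2477) cross=29.995; C₋=(1.0075,-3.3278) cross=-29.995
  mode - wants cross < 0 → take C=(1.0075,-3.3278) (cross=-29.995)
ex = (C−B)/|BC| = (0.5697,-0.8219); ey = (0.8219,0.5697)
P = B + 0.82·ex + 1.20·ey = (-0.3876,0.7912)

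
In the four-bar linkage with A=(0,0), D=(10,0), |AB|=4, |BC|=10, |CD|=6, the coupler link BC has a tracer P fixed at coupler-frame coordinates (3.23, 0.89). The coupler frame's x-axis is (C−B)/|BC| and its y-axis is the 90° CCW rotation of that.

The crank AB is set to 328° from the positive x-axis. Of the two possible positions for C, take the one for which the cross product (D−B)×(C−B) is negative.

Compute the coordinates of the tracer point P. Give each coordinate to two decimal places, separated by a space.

6.74 -2.29

A=(0,0), D=(10.00,0)
B = A + 4.00·(cos328°, sin328°) = (3.3922, -2.1197)
|BD| = 6.9395
circle(B,10.00) ∩ circle(D,6.00): a=8.0810, h=5.8904
  candidates: C₊=(9.2878,5.9576) cross=40.876; C₋=(12.8863,-5.2602) cross=-40.876
  mode - wants cross < 0 → take C=(12.8863,-5.2602) (cross=-40.876)
ex = (C−B)/|BC| = (0.9494,-0.3141); ey = (0.3141,0.9494)
P = B + 3.23·ex + 0.89·ey = (6.7383,-2.2891)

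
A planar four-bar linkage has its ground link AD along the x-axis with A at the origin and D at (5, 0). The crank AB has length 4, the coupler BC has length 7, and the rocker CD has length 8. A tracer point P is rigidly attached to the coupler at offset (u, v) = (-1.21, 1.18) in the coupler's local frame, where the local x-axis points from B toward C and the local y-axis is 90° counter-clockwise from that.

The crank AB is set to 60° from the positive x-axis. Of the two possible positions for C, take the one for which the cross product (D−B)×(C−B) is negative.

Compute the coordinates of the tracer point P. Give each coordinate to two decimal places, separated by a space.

3.69 3.52

A=(0,0), D=(5.00,0)
B = A + 4.00·(cos60°, sin60°) = (2.0000, 3.4641)
|BD| = 4.5826
circle(B,7.00) ∩ circle(D,8.00): a=0.6547, h=6.9693
  candidates: C₊=(7.6969,7.5317) cross=31.937; C₋=(-2.8397,-1.5933) cross=-31.937
  mode - wants cross < 0 → take C=(-2.8397,-1.5933) (cross=-31.937)
ex = (C−B)/|BC| = (-0.6914,-0.7225); ey = (0.7225,-0.6914)
P = B + -1.21·ex + 1.18·ey = (3.6891,3.5225)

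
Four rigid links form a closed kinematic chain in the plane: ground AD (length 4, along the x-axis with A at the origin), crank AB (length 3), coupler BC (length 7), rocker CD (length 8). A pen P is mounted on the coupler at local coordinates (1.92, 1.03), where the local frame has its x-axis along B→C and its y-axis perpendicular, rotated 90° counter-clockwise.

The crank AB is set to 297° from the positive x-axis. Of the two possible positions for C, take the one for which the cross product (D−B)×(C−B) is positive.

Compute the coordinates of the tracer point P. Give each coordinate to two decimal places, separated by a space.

-0.74 -2.09

A=(0,0), D=(4.00,0)
B = A + 3.00·(cos297°, sin297°) = (1.3620, -2.6730)
|BD| = 3.7556
circle(B,7.00) ∩ circle(D,8.00): a=-0.1193, h=6.9990
  candidates: C₊=(-3.7033,2.1584) cross=26.285; C₋=(6.2597,-7.6742) cross=-26.285
  mode + wants cross > 0 → take C=(-3.7033,2.1584) (cross=26.285)
ex = (C−B)/|BC| = (-0.7236,0.6902); ey = (-0.6902,-0.7236)
P = B + 1.92·ex + 1.03·ey = (-0.7383,-2.0931)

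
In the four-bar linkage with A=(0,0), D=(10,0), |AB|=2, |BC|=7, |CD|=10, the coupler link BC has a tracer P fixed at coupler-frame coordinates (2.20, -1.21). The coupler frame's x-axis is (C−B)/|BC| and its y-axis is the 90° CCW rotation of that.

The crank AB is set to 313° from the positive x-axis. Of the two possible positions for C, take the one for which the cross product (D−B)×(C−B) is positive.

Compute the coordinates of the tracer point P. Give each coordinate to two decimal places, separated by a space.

A=(0,0), D=(10.00,0)
B = A + 2.00·(cos313°, sin313°) = (1.3640, -1.4627)
|BD| = 8.7590
circle(B,7.00) ∩ circle(D,10.00): a=1.4682, h=6.8443
  candidates: C₊=(1.6686,5.5307) cross=59.949; C₋=(3.9545,-7.9657) cross=-59.949
  mode + wants cross > 0 → take C=(1.6686,5.5307) (cross=59.949)
ex = (C−B)/|BC| = (0.0435,0.9991); ey = (-0.9991,0.0435)
P = B + 2.20·ex + -1.21·ey = (2.6686,0.6826)

2.67 0.68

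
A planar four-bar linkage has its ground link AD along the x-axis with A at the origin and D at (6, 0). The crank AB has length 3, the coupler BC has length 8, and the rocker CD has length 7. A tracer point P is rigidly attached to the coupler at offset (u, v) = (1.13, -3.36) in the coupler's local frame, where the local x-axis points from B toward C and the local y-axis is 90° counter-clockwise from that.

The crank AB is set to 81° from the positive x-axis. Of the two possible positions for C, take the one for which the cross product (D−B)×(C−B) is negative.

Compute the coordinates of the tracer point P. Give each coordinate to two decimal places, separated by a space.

A=(0,0), D=(6.00,0)
B = A + 3.00·(cos81°, sin81°) = (0.4693, 2.9631)
|BD| = 6.2744
circle(B,8.00) ∩ circle(D,7.00): a=4.3325, h=6.7253
  candidates: C₊=(7.4643,6.8451) cross=42.197; C₋=(1.1123,-5.0111) cross=-42.197
  mode - wants cross < 0 → take C=(1.1123,-5.0111) (cross=-42.197)
ex = (C−B)/|BC| = (0.0804,-0.9968); ey = (0.9968,0.0804)
P = B + 1.13·ex + -3.36·ey = (-2.7890,1.5667)

-2.79 1.57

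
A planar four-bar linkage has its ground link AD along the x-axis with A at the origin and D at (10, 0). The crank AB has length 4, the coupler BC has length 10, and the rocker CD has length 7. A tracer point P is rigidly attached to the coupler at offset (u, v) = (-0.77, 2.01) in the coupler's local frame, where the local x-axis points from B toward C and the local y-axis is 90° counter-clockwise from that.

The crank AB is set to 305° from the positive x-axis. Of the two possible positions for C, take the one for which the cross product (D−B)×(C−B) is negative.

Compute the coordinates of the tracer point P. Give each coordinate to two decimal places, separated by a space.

2.28 -1.12

A=(0,0), D=(10.00,0)
B = A + 4.00·(cos305°, sin305°) = (2.2943, -3.2766)
|BD| = 8.3734
circle(B,10.00) ∩ circle(D,7.00): a=7.2321, h=6.9063
  candidates: C₊=(6.2471,5.9090) cross=57.829; C₋=(11.6522,-6.8022) cross=-57.829
  mode - wants cross < 0 → take C=(11.6522,-6.8022) (cross=-57.829)
ex = (C−B)/|BC| = (0.9358,-0.3526); ey = (0.3526,0.9358)
P = B + -0.77·ex + 2.01·ey = (2.2824,-1.1242)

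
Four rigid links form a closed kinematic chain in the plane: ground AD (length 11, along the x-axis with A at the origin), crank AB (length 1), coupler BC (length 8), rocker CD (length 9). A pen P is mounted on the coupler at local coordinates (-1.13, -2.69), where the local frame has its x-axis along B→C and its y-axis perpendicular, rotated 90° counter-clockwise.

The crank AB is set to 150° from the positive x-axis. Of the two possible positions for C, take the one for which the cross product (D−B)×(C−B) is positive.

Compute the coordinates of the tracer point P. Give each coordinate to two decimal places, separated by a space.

A=(0,0), D=(11.00,0)
B = A + 1.00·(cos150°, sin150°) = (-0.8660, 0.5000)
|BD| = 11.8766
circle(B,8.00) ∩ circle(D,9.00): a=5.2226, h=6.0601
  candidates: C₊=(4.6071,6.3348) cross=71.973; C₋=(4.0968,-5.7746) cross=-71.973
  mode + wants cross > 0 → take C=(4.6071,6.3348) (cross=71.973)
ex = (C−B)/|BC| = (0.6841,0.7294); ey = (-0.7294,0.6841)
P = B + -1.13·ex + -2.69·ey = (0.3229,-2.1645)

0.32 -2.16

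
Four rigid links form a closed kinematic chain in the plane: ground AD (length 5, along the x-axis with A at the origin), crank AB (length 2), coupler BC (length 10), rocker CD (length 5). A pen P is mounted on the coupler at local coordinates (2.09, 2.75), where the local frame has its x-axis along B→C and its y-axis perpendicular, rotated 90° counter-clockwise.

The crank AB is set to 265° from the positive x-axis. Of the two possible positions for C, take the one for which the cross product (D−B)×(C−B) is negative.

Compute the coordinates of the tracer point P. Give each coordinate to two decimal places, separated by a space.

A=(0,0), D=(5.00,0)
B = A + 2.00·(cos265°, sin265°) = (-0.1743, -1.9924)
|BD| = 5.5446
circle(B,10.00) ∩ circle(D,5.00): a=9.5356, h=3.0120
  candidates: C₊=(7.6421,4.2449) cross=16.701; C₋=(9.8067,-1.3768) cross=-16.701
  mode - wants cross < 0 → take C=(9.8067,-1.3768) (cross=-16.701)
ex = (C−B)/|BC| = (0.9981,0.0616); ey = (-0.0616,0.9981)
P = B + 2.09·ex + 2.75·ey = (1.7424,0.8811)

1.74 0.88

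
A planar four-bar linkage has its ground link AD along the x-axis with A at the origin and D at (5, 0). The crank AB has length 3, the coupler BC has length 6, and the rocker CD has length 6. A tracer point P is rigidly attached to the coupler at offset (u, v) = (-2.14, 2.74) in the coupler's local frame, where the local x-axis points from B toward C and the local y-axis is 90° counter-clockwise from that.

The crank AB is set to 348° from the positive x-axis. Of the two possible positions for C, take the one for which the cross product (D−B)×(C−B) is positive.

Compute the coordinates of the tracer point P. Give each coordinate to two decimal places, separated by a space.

A=(0,0), D=(5.00,0)
B = A + 3.00·(cos348°, sin348°) = (2.9344, -0.6237)
|BD| = 2.1577
circle(B,6.00) ∩ circle(D,6.00): a=1.0788, h=5.9022
  candidates: C₊=(2.2610,5.3384) cross=12.735; C₋=(5.6734,-5.9621) cross=-12.735
  mode + wants cross > 0 → take C=(2.2610,5.3384) (cross=12.735)
ex = (C−B)/|BC| = (-0.1122,0.9937); ey = (-0.9937,-0.1122)
P = B + -2.14·ex + 2.74·ey = (0.4519,-3.0577)

0.45 -3.06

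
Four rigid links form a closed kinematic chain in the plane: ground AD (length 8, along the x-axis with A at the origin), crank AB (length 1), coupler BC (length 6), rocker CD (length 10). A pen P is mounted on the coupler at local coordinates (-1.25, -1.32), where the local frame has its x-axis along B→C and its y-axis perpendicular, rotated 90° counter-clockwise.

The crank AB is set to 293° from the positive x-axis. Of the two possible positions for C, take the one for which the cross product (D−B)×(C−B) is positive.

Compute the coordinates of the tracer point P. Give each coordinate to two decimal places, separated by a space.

A=(0,0), D=(8.00,0)
B = A + 1.00·(cos293°, sin293°) = (0.3907, -0.9205)
|BD| = 7.6647
circle(B,6.00) ∩ circle(D,10.00): a=-0.3426, h=5.9902
  candidates: C₊=(-0.6688,4.9852) cross=45.913; C₋=(0.7700,-6.9085) cross=-45.913
  mode + wants cross > 0 → take C=(-0.6688,4.9852) (cross=45.913)
ex = (C−B)/|BC| = (-0.1766,0.9843); ey = (-0.9843,-0.1766)
P = B + -1.25·ex + -1.32·ey = (1.9107,-1.9178)

1.91 -1.92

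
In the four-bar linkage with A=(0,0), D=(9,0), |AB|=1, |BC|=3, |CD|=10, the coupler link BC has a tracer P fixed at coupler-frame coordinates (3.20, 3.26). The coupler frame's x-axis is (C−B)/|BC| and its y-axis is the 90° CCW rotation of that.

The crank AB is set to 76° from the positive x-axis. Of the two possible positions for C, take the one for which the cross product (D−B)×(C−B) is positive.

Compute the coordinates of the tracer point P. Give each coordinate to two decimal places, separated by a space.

-3.45 3.67

A=(0,0), D=(9.00,0)
B = A + 1.00·(cos76°, sin76°) = (0.2419, 0.9703)
|BD| = 8.8117
circle(B,3.00) ∩ circle(D,10.00): a=-0.7578, h=2.9027
  candidates: C₊=(-0.1916,3.9388) cross=25.578; C₋=(-0.8309,-1.8313) cross=-25.578
  mode + wants cross > 0 → take C=(-0.1916,3.9388) (cross=25.578)
ex = (C−B)/|BC| = (-0.1445,0.9895); ey = (-0.9895,-0.1445)
P = B + 3.20·ex + 3.26·ey = (-3.4463,3.6656)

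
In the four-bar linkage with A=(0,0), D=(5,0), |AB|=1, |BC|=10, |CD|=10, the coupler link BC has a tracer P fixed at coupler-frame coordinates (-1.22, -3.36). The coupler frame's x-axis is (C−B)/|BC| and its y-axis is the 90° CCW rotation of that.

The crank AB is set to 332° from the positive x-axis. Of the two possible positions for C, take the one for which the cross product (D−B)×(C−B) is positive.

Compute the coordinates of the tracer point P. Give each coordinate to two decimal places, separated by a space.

A=(0,0), D=(5.00,0)
B = A + 1.00·(cos332°, sin332°) = (0.8829, -0.4695)
|BD| = 4.1437
circle(B,10.00) ∩ circle(D,10.00): a=2.0719, h=9.7830
  candidates: C₊=(1.8331,9.4853) cross=40.538; C₋=(4.0499,-9.9548) cross=-40.538
  mode + wants cross > 0 → take C=(1.8331,9.4853) (cross=40.538)
ex = (C−B)/|BC| = (0.0950,0.9955); ey = (-0.9955,0.0950)
P = B + -1.22·ex + -3.36·ey = (4.1118,-2.0032)

4.11 -2.00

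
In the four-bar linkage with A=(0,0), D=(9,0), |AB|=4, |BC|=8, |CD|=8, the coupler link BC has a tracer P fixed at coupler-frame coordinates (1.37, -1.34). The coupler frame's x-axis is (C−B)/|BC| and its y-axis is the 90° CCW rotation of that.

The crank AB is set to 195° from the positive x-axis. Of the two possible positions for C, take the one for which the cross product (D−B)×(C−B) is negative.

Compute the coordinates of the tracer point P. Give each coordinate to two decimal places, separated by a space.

-3.40 -2.89

A=(0,0), D=(9.00,0)
B = A + 4.00·(cos195°, sin195°) = (-3.8637, -1.0353)
|BD| = 12.9053
circle(B,8.00) ∩ circle(D,8.00): a=6.4526, h=4.7290
  candidates: C₊=(2.1888,4.1961) cross=61.029; C₋=(2.9475,-5.2314) cross=-61.029
  mode - wants cross < 0 → take C=(2.9475,-5.2314) (cross=-61.029)
ex = (C−B)/|BC| = (0.8514,-0.5245); ey = (0.5245,0.8514)
P = B + 1.37·ex + -1.34·ey = (-3.4001,-2.8947)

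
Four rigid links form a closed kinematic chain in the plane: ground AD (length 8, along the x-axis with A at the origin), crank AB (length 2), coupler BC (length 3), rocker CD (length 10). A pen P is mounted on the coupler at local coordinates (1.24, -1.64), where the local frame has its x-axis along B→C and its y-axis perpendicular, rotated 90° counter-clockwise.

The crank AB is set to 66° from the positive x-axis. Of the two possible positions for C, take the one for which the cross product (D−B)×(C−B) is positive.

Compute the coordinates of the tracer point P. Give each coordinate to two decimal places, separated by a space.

1.28 3.83

A=(0,0), D=(8.00,0)
B = A + 2.00·(cos66°, sin66°) = (0.8135, 1.8271)
|BD| = 7.4151
circle(B,3.00) ∩ circle(D,10.00): a=-2.4285, h=1.7613
  candidates: C₊=(-1.1062,4.1325) cross=13.061; C₋=(-1.9742,0.7184) cross=-13.061
  mode + wants cross > 0 → take C=(-1.1062,4.1325) (cross=13.061)
ex = (C−B)/|BC| = (-0.6399,0.7685); ey = (-0.7685,-0.6399)
P = B + 1.24·ex + -1.64·ey = (1.2803,3.8294)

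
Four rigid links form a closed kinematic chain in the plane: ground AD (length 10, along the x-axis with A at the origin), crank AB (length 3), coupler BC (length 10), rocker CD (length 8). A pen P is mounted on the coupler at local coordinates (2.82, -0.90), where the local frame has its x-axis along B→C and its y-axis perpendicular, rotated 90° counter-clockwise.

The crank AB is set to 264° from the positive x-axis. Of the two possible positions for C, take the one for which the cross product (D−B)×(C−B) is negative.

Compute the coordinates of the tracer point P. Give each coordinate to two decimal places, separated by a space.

A=(0,0), D=(10.00,0)
B = A + 3.00·(cos264°, sin264°) = (-0.3136, -2.9836)
|BD| = 10.7365
circle(B,10.00) ∩ circle(D,8.00): a=7.0448, h=7.0973
  candidates: C₊=(4.4814,5.7918) cross=76.200; C₋=(8.4260,-7.8436) cross=-76.200
  mode - wants cross < 0 → take C=(8.4260,-7.8436) (cross=-76.200)
ex = (C−B)/|BC| = (0.8740,-0.4860); ey = (0.4860,0.8740)
P = B + 2.82·ex + -0.90·ey = (1.7136,-5.1407)

1.71 -5.14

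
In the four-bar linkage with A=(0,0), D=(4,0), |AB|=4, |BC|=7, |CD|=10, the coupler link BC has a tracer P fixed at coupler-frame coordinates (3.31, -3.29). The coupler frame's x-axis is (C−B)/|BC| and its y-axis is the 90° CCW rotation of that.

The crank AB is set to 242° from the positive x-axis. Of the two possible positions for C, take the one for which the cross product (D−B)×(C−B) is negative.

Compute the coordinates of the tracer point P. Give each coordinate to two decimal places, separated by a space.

A=(0,0), D=(4.00,0)
B = A + 4.00·(cos242°, sin242°) = (-1.8779, -3.5318)
|BD| = 6.8573
circle(B,7.00) ∩ circle(D,10.00): a=-0.2900, h=6.9940
  candidates: C₊=(-5.7286,2.3139) cross=47.960; C₋=(1.4757,-9.6762) cross=-47.960
  mode - wants cross < 0 → take C=(1.4757,-9.6762) (cross=-47.960)
ex = (C−B)/|BC| = (0.4791,-0.8778); ey = (0.8778,0.4791)
P = B + 3.31·ex + -3.29·ey = (-3.1800,-8.0134)

-3.18 -8.01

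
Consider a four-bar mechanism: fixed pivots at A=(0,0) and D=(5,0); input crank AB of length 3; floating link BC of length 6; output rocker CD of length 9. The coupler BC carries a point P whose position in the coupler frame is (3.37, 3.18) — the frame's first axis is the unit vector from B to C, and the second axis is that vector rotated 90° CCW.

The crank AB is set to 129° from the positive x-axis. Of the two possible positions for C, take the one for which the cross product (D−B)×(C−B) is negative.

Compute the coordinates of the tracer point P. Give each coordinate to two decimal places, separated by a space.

A=(0,0), D=(5.00,0)
B = A + 3.00·(cos129°, sin129°) = (-1.8880, 2.3314)
|BD| = 7.2718
circle(B,6.00) ∩ circle(D,9.00): a=0.5418, h=5.9755
  candidates: C₊=(0.5410,7.8178) cross=43.453; C₋=(-3.2906,-3.5023) cross=-43.453
  mode - wants cross < 0 → take C=(-3.2906,-3.5023) (cross=-43.453)
ex = (C−B)/|BC| = (-0.2338,-0.9723); ey = (0.9723,-0.2338)
P = B + 3.37·ex + 3.18·ey = (0.4161,-1.6886)

0.42 -1.69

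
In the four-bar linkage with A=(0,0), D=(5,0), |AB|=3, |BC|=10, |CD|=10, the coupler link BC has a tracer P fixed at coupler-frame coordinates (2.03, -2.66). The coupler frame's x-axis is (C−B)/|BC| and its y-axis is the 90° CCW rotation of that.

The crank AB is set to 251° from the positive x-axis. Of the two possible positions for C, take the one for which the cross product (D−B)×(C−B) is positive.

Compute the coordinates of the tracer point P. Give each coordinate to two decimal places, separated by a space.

1.45 -0.54

A=(0,0), D=(5.00,0)
B = A + 3.00·(cos251°, sin251°) = (-0.9767, -2.8366)
|BD| = 6.6157
circle(B,10.00) ∩ circle(D,10.00): a=3.3078, h=9.4371
  candidates: C₊=(-2.0346,7.1073) cross=62.432; C₋=(6.0579,-9.9439) cross=-62.432
  mode + wants cross > 0 → take C=(-2.0346,7.1073) (cross=62.432)
ex = (C−B)/|BC| = (-0.1058,0.9944); ey = (-0.9944,-0.1058)
P = B + 2.03·ex + -2.66·ey = (1.4536,-0.5365)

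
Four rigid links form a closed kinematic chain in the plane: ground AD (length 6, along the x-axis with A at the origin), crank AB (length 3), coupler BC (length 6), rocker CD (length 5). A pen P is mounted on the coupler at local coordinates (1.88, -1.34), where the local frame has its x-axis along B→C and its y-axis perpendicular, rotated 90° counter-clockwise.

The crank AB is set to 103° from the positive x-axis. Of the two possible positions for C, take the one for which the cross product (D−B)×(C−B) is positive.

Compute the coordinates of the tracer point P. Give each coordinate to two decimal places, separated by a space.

A=(0,0), D=(6.00,0)
B = A + 3.00·(cos103°, sin103°) = (-0.6749, 2.9231)
|BD| = 7.2869
circle(B,6.00) ∩ circle(D,5.00): a=4.3982, h=4.0811
  candidates: C₊=(4.9911,4.8972) cross=29.739; C₋=(1.7168,-2.5796) cross=-29.739
  mode + wants cross > 0 → take C=(4.9911,4.8972) (cross=29.739)
ex = (C−B)/|BC| = (0.9443,0.3290); ey = (-0.3290,0.9443)
P = B + 1.88·ex + -1.34·ey = (1.5414,2.2762)

1.54 2.28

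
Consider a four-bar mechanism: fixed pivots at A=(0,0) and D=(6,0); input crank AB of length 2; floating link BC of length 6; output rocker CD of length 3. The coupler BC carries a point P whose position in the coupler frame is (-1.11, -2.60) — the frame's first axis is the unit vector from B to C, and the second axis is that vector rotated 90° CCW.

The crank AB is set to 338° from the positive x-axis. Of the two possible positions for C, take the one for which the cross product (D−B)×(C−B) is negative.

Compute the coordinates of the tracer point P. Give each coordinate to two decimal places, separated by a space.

A=(0,0), D=(6.00,0)
B = A + 2.00·(cos338°, sin338°) = (1.8544, -0.7492)
|BD| = 4.2128
circle(B,6.00) ∩ circle(D,3.00): a=5.3109, h=2.7918
  candidates: C₊=(6.5841,2.9426) cross=11.761; C₋=(7.5771,-2.5520) cross=-11.761
  mode - wants cross < 0 → take C=(7.5771,-2.5520) (cross=-11.761)
ex = (C−B)/|BC| = (0.9538,-0.3005); ey = (0.3005,0.9538)
P = B + -1.11·ex + -2.60·ey = (0.0145,-2.8956)

0.01 -2.90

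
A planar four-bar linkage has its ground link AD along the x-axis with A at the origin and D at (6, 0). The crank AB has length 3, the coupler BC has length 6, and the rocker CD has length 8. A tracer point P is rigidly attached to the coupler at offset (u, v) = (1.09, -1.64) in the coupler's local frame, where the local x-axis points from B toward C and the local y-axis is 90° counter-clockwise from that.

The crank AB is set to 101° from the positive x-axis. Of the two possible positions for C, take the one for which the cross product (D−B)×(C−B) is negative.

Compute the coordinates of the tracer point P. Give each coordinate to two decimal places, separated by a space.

A=(0,0), D=(6.00,0)
B = A + 3.00·(cos101°, sin101°) = (-0.5724, 2.9449)
|BD| = 7.2020
circle(B,6.00) ∩ circle(D,8.00): a=1.6571, h=5.7666
  candidates: C₊=(3.2978,7.5298) cross=41.531; C₋=(-1.4181,-2.9952) cross=-41.531
  mode - wants cross < 0 → take C=(-1.4181,-2.9952) (cross=-41.531)
ex = (C−B)/|BC| = (-0.1410,-0.9900); ey = (0.9900,-0.1410)
P = B + 1.09·ex + -1.64·ey = (-2.3497,2.0969)

-2.35 2.10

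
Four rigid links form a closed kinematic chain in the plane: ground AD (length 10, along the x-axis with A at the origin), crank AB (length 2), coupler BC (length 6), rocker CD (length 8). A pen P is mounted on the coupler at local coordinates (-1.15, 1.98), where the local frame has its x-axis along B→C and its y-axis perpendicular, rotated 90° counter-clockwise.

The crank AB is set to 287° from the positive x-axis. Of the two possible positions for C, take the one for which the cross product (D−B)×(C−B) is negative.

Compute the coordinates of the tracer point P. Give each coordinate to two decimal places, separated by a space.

1.16 0.30

A=(0,0), D=(10.00,0)
B = A + 2.00·(cos287°, sin287°) = (0.5847, -1.9126)
|BD| = 9.6076
circle(B,6.00) ∩ circle(D,8.00): a=3.3466, h=4.9800
  candidates: C₊=(2.8730,3.6339) cross=47.846; C₋=(4.8557,-6.1267) cross=-47.846
  mode - wants cross < 0 → take C=(4.8557,-6.1267) (cross=-47.846)
ex = (C−B)/|BC| = (0.7118,-0.7023); ey = (0.7023,0.7118)
P = B + -1.15·ex + 1.98·ey = (1.1568,0.3045)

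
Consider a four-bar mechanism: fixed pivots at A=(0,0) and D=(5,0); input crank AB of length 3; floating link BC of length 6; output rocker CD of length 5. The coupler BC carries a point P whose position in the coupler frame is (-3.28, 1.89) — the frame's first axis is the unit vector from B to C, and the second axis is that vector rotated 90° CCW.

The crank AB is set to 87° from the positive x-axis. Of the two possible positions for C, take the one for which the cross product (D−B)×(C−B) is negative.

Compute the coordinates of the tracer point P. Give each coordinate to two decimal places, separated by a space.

1.59 6.50

A=(0,0), D=(5.00,0)
B = A + 3.00·(cos87°, sin87°) = (0.1570, 2.9959)
|BD| = 5.6947
circle(B,6.00) ∩ circle(D,5.00): a=3.8132, h=4.6325
  candidates: C₊=(5.8369,4.9295) cross=26.381; C₋=(0.9628,-2.9498) cross=-26.381
  mode - wants cross < 0 → take C=(0.9628,-2.9498) (cross=-26.381)
ex = (C−B)/|BC| = (0.1343,-0.9909); ey = (0.9909,0.1343)
P = B + -3.28·ex + 1.89·ey = (1.5894,6.5000)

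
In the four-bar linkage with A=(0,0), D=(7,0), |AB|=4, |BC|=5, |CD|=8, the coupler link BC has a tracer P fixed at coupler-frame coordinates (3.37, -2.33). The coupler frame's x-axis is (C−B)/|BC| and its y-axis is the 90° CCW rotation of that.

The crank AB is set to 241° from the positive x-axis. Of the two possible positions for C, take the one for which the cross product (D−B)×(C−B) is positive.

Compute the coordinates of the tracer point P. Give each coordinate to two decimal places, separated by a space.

A=(0,0), D=(7.00,0)
B = A + 4.00·(cos241°, sin241°) = (-1.9392, -3.4985)
|BD| = 9.5994
circle(B,5.00) ∩ circle(D,8.00): a=2.7684, h=4.1637
  candidates: C₊=(-0.8787,1.3878) cross=39.969; C₋=(2.1562,-6.3669) cross=-39.969
  mode + wants cross > 0 → take C=(-0.8787,1.3878) (cross=39.969)
ex = (C−B)/|BC| = (0.2121,0.9772); ey = (-0.9772,0.2121)
P = B + 3.37·ex + -2.33·ey = (1.0525,-0.6994)

1.05 -0.70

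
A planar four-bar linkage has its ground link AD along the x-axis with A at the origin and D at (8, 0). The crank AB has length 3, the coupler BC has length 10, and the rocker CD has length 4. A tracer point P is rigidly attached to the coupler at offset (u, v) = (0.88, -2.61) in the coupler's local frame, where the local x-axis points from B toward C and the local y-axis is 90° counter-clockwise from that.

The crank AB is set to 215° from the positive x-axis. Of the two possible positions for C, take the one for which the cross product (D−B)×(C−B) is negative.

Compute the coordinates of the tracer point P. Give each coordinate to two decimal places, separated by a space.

A=(0,0), D=(8.00,0)
B = A + 3.00·(cos215°, sin215°) = (-2.4575, -1.7207)
|BD| = 10.5981
circle(B,10.00) ∩ circle(D,4.00): a=9.2620, h=3.7703
  candidates: C₊=(6.0695,3.5033) cross=39.958; C₋=(7.2938,-3.9372) cross=-39.958
  mode - wants cross < 0 → take C=(7.2938,-3.9372) (cross=-39.958)
ex = (C−B)/|BC| = (0.9751,-0.2216); ey = (0.2216,0.9751)
P = B + 0.88·ex + -2.61·ey = (-2.1778,-4.4609)

-2.18 -4.46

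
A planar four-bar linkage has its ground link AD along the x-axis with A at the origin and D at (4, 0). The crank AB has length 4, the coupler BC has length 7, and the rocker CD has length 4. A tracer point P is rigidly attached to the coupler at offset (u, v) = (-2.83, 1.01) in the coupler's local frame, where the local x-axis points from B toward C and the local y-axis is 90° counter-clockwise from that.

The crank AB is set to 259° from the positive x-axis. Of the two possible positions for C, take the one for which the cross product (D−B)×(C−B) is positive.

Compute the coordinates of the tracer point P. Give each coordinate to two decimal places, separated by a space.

A=(0,0), D=(4.00,0)
B = A + 4.00·(cos259°, sin259°) = (-0.7632, -3.9265)
|BD| = 6.1730
circle(B,7.00) ∩ circle(D,4.00): a=5.7594, h=3.9786
  candidates: C₊=(1.1502,2.8069) cross=24.560; C₋=(6.2116,-3.3330) cross=-24.560
  mode + wants cross > 0 → take C=(1.1502,2.8069) (cross=24.560)
ex = (C−B)/|BC| = (0.2733,0.9619); ey = (-0.9619,0.2733)
P = B + -2.83·ex + 1.01·ey = (-2.5083,-6.3726)

-2.51 -6.37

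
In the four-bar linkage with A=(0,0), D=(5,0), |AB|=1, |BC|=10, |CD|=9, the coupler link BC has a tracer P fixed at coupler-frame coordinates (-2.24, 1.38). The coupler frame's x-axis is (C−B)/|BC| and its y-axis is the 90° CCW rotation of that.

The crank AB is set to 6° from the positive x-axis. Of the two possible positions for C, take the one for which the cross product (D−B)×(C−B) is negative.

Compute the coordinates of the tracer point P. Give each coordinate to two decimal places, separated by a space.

A=(0,0), D=(5.00,0)
B = A + 1.00·(cos6°, sin6°) = (0.9945, 0.1045)
|BD| = 4.0068
circle(B,10.00) ∩ circle(D,9.00): a=4.3744, h=8.9925
  candidates: C₊=(5.6020,8.9798) cross=36.031; C₋=(5.1328,-8.9990) cross=-36.031
  mode - wants cross < 0 → take C=(5.1328,-8.9990) (cross=-36.031)
ex = (C−B)/|BC| = (0.4138,-0.9104); ey = (0.9104,0.4138)
P = B + -2.24·ex + 1.38·ey = (1.3238,2.7148)

1.32 2.71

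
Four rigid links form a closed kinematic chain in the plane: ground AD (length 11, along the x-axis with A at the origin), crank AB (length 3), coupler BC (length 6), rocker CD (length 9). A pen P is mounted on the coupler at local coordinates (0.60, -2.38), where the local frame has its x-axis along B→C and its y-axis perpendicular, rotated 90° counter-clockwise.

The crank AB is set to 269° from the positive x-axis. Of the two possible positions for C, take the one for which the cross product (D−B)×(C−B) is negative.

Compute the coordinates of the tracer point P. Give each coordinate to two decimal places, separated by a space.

A=(0,0), D=(11.00,0)
B = A + 3.00·(cos269°, sin269°) = (-0.0524, -2.9995)
|BD| = 11.4522
circle(B,6.00) ∩ circle(D,9.00): a=3.7614, h=4.6746
  candidates: C₊=(2.3533,2.4971) cross=53.534; C₋=(4.8021,-6.5258) cross=-53.534
  mode - wants cross < 0 → take C=(4.8021,-6.5258) (cross=-53.534)
ex = (C−B)/|BC| = (0.8091,-0.5877); ey = (0.5877,0.8091)
P = B + 0.60·ex + -2.38·ey = (-0.9657,-5.2778)

-0.97 -5.28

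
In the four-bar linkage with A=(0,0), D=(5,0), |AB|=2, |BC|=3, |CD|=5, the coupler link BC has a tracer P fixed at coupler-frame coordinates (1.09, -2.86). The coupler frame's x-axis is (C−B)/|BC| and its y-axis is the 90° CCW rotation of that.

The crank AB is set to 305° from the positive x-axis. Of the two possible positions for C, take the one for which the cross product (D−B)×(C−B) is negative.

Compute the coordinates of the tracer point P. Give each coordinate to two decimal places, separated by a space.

-0.93 -3.89

A=(0,0), D=(5.00,0)
B = A + 2.00·(cos305°, sin305°) = (1.1472, -1.6383)
|BD| = 4.1867
circle(B,3.00) ∩ circle(D,5.00): a=0.1825, h=2.9944
  candidates: C₊=(0.1434,1.1888) cross=12.537; C₋=(2.4869,-4.3225) cross=-12.537
  mode - wants cross < 0 → take C=(2.4869,-4.3225) (cross=-12.537)
ex = (C−B)/|BC| = (0.4466,-0.8947); ey = (0.8947,0.4466)
P = B + 1.09·ex + -2.86·ey = (-0.9250,-3.8908)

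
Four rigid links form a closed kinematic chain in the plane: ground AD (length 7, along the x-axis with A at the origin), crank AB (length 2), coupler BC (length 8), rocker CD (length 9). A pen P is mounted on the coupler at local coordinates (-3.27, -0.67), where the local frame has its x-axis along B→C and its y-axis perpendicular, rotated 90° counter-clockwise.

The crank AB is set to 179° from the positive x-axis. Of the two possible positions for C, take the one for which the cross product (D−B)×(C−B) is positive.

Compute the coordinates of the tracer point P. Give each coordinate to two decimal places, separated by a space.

A=(0,0), D=(7.00,0)
B = A + 2.00·(cos179°, sin179°) = (-1.9997, 0.0349)
|BD| = 8.9998
circle(B,8.00) ∩ circle(D,9.00): a=3.5554, h=7.1665
  candidates: C₊=(1.5835,7.1876) cross=64.497; C₋=(1.5279,-7.1454) cross=-64.497
  mode + wants cross > 0 → take C=(1.5835,7.1876) (cross=64.497)
ex = (C−B)/|BC| = (0.4479,0.8941); ey = (-0.8941,0.4479)
P = B + -3.27·ex + -0.67·ey = (-2.8653,-3.1888)

-2.87 -3.19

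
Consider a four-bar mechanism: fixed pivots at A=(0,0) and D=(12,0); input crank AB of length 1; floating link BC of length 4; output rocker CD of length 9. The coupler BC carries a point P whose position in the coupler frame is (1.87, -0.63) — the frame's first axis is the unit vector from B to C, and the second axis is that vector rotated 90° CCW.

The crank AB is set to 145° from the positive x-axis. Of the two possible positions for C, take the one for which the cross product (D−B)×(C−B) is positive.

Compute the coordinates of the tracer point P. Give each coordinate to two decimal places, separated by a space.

A=(0,0), D=(12.00,0)
B = A + 1.00·(cos145°, sin145°) = (-0.8192, 0.5736)
|BD| = 12.8320
circle(B,4.00) ∩ circle(D,9.00): a=3.8833, h=0.9593
  candidates: C₊=(3.1031,1.3584) cross=12.310; C₋=(3.0173,-0.5584) cross=-12.310
  mode + wants cross > 0 → take C=(3.1031,1.3584) (cross=12.310)
ex = (C−B)/|BC| = (0.9806,0.1962); ey = (-0.1962,0.9806)
P = B + 1.87·ex + -0.63·ey = (1.1381,0.3227)

1.14 0.32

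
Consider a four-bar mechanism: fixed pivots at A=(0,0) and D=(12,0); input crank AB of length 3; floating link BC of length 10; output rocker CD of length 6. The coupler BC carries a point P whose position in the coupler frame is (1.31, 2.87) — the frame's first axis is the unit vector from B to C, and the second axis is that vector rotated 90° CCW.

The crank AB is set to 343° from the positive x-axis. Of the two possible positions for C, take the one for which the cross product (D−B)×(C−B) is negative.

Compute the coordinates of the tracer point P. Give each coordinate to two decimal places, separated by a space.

5.46 0.92

A=(0,0), D=(12.00,0)
B = A + 3.00·(cos343°, sin343°) = (2.8689, -0.8771)
|BD| = 9.1731
circle(B,10.00) ∩ circle(D,6.00): a=8.0750, h=5.8987
  candidates: C₊=(10.3429,5.7666) cross=54.109; C₋=(11.4709,-5.9766) cross=-54.109
  mode - wants cross < 0 → take C=(11.4709,-5.9766) (cross=-54.109)
ex = (C−B)/|BC| = (0.8602,-0.5100); ey = (0.5100,0.8602)
P = B + 1.31·ex + 2.87·ey = (5.4593,0.9236)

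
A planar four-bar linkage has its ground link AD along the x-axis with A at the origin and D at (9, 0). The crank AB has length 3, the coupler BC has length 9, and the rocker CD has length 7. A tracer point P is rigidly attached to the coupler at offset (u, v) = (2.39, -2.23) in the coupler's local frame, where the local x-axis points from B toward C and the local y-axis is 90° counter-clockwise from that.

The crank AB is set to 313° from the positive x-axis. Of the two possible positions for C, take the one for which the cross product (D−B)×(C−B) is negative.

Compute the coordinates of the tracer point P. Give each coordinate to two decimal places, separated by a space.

2.89 -5.35

A=(0,0), D=(9.00,0)
B = A + 3.00·(cos313°, sin313°) = (2.0460, -2.1941)
|BD| = 7.2919
circle(B,9.00) ∩ circle(D,7.00): a=5.8402, h=6.8478
  candidates: C₊=(5.5551,6.0937) cross=49.934; C₋=(9.6760,-6.9673) cross=-49.934
  mode - wants cross < 0 → take C=(9.6760,-6.9673) (cross=-49.934)
ex = (C−B)/|BC| = (0.8478,-0.5304); ey = (0.5304,0.8478)
P = B + 2.39·ex + -2.23·ey = (2.8895,-5.3522)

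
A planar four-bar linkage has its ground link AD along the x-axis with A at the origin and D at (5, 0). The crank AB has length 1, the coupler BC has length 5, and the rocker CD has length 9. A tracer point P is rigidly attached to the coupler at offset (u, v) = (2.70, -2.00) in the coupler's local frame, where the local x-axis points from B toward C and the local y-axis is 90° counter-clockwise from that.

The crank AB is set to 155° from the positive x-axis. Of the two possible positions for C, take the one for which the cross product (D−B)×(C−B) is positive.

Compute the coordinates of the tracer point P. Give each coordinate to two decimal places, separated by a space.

A=(0,0), D=(5.00,0)
B = A + 1.00·(cos155°, sin155°) = (-0.9063, 0.4226)
|BD| = 5.9214
circle(B,5.00) ∩ circle(D,9.00): a=-1.7679, h=4.6770
  candidates: C₊=(-2.3359,5.2139) cross=27.695; C₋=(-3.0035,-4.1163) cross=-27.695
  mode + wants cross > 0 → take C=(-2.3359,5.2139) (cross=27.695)
ex = (C−B)/|BC| = (-0.2859,0.9583); ey = (-0.9583,-0.2859)
P = B + 2.70·ex + -2.00·ey = (0.2382,3.5817)

0.24 3.58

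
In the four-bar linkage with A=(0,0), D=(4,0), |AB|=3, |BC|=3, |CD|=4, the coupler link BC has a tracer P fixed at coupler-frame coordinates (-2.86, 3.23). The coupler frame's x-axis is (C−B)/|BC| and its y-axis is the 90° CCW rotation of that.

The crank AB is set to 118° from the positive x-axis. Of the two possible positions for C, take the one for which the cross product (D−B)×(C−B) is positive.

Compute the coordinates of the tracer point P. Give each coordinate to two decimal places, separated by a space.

A=(0,0), D=(4.00,0)
B = A + 3.00·(cos118°, sin118°) = (-1.4084, 2.6488)
|BD| = 6.0222
circle(B,3.00) ∩ circle(D,4.00): a=2.4299, h=1.7594
  candidates: C₊=(1.5477,3.1601) cross=10.595; C₋=(-0.0000,0.0000) cross=-10.595
  mode + wants cross > 0 → take C=(1.5477,3.1601) (cross=10.595)
ex = (C−B)/|BC| = (0.9854,0.1704); ey = (-0.1704,0.9854)
P = B + -2.86·ex + 3.23·ey = (-4.7770,5.3442)

-4.78 5.34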